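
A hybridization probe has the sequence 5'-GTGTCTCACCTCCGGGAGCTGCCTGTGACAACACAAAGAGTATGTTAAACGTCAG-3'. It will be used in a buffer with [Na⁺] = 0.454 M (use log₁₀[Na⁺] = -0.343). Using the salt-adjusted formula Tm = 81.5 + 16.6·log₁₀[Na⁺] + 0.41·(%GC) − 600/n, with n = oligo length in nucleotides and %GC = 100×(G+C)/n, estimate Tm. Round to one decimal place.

85.8°C

Length n = 55. Counting bases: G=14, A=15, C=14, T=12
G+C = 28, so %GC = 28/55 × 100 = 50.909%
Salt term: 16.6 × (-0.343) = -5.694
GC term: 0.41 × 50.909 = 20.873; length term: −600/55 = −10.909
Tm = 81.5 + (-5.694) + 20.873 − 10.909 = 85.77 → 85.8°C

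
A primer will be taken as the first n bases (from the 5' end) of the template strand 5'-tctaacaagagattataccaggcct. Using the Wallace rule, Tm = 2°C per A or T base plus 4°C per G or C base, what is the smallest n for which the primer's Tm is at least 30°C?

n = 11

First 10 bases: TCTAACAAGA → Tm = 26°C (< 30°C)
First 11 bases: TCTAACAAGAG → Tm = 30°C (≥ 30°C)
Each additional base adds 2°C (A/T) or 4°C (G/C), so Tm is non-decreasing in n; n = 11 is the first length to reach 30°C.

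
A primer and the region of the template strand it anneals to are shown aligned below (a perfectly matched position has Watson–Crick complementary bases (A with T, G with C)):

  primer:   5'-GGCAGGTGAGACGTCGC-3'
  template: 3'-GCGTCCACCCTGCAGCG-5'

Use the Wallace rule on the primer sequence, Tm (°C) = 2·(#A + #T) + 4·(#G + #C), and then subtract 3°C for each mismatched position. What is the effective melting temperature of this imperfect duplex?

Primer base counts: A=3, T=2, G=8, C=4 → A+T=5, G+C=12
Perfect-match Tm = 2(5) + 4(12) = 10 + 48 = 58°C
Mismatches (positions where the bases are not complementary): 2 (at positions 1, 9)
Effective Tm = 58 − 2×3 = 58 − 6 = 52°C

52°C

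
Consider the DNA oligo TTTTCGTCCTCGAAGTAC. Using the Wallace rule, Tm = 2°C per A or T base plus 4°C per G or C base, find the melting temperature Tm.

Base counts: A=3, C=5, G=3, T=7
AT pairs contribute 10, GC pairs contribute 8.
Tm = 2×10 + 4×8 = 52°C

52°C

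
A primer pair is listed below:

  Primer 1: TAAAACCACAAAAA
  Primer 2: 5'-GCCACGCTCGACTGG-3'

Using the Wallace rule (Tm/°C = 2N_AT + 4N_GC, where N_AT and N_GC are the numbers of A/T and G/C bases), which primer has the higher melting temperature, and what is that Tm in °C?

Primer 2, 52°C

Primer 1: A+T=11, G+C=3 → Tm = 2(11)+4(3) = 34°C
Primer 2: A+T=4, G+C=11 → Tm = 2(4)+4(11) = 52°C
34°C vs 52°C → primer 2 is higher.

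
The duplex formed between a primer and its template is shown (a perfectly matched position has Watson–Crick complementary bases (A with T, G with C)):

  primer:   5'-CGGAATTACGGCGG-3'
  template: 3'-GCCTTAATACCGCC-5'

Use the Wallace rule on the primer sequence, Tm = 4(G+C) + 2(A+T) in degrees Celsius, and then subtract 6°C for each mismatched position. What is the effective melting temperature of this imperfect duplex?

40°C

Primer base counts: A=3, T=2, G=6, C=3 → A+T=5, G+C=9
Perfect-match Tm = 2(5) + 4(9) = 10 + 36 = 46°C
Mismatches (positions where the bases are not complementary): 1 (at position 9)
Effective Tm = 46 − 1×6 = 46 − 6 = 40°C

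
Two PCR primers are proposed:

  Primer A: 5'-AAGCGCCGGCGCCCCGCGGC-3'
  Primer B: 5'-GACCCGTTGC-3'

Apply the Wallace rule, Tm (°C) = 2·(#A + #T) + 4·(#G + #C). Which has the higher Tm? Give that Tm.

Primer A: A+T=2, G+C=18 → Tm = 2(2)+4(18) = 76°C
Primer B: A+T=3, G+C=7 → Tm = 2(3)+4(7) = 34°C
76°C vs 34°C → primer A is higher.

Primer A, 76°C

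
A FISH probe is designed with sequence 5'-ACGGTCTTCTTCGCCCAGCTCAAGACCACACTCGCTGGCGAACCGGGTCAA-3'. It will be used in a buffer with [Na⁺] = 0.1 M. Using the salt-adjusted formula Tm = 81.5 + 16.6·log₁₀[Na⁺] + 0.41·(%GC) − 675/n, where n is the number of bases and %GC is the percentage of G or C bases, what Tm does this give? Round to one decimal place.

Length n = 51. C=19, A=11, T=9, G=12
G+C = 31, so %GC = 31/51 × 100 = 60.784%
Salt term: 16.6 × (-1) = -16.6
GC term: 0.41 × 60.784 = 24.921; length term: −675/51 = −13.235
Tm = 81.5 + (-16.6) + 24.921 − 13.235 = 76.586 → 76.6°C

76.6°C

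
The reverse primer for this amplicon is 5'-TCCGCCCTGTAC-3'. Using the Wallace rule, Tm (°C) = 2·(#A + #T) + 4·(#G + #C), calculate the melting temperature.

Scanning the sequence gives T=3, G=2, C=6, A=1.
So N_AT = 4 and N_GC = 8.
Tm = 4·8 + 2·4 = 32 + 8 = 40°C

40°C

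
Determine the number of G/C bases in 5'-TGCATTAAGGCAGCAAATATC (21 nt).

8

Scanning the sequence gives G=4, A=8, T=5, C=4.
G+C = 4 + 4 = 8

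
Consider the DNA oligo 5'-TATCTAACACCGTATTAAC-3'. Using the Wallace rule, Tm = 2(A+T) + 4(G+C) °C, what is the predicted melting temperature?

Base counts: T=6, G=1, A=7, C=5
AT pairs contribute 13, GC pairs contribute 6.
Tm = 2×13 + 4×6 = 50°C

50°C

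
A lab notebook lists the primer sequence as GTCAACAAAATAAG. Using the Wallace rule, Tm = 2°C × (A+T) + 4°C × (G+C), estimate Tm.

36°C

Base counts: T=2, G=2, A=8, C=2
A+T = 10, G+C = 4
Tm = 2(10) + 4(4) = 20 + 16 = 36°C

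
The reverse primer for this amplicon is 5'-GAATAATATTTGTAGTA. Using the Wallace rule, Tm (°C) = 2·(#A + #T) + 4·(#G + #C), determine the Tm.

Base counts: T=7, G=3, A=7, C=0
AT pairs contribute 14, GC pairs contribute 3.
Tm = 2×14 + 4×3 = 40°C

40°C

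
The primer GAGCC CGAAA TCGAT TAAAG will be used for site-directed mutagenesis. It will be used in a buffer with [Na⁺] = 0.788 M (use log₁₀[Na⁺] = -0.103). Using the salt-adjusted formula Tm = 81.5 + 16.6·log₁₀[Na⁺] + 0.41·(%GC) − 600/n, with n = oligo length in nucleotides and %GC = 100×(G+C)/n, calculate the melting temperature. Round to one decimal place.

68.2°C

Length n = 20. Scanning the sequence gives G=5, T=3, A=8, C=4.
G+C = 9, so %GC = 9/20 × 100 = 45%
Salt term: 16.6 × (-0.103) = -1.71
GC term: 0.41 × 45 = 18.45; length term: −600/20 = −30
Tm = 81.5 + (-1.71) + 18.45 − 30 = 68.24 → 68.2°C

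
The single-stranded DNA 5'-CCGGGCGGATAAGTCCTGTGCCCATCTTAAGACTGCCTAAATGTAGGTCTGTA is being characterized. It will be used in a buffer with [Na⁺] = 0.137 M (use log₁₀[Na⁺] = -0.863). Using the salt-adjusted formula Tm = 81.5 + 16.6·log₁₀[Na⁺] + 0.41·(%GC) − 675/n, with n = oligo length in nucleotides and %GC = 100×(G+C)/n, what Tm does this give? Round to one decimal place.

75.3°C

Length n = 53. Base counts: C=13, G=14, A=12, T=14
G+C = 27, so %GC = 27/53 × 100 = 50.943%
Salt term: 16.6 × (-0.863) = -14.326
GC term: 0.41 × 50.943 = 20.887; length term: −675/53 = −12.736
Tm = 81.5 + (-14.326) + 20.887 − 12.736 = 75.325 → 75.3°C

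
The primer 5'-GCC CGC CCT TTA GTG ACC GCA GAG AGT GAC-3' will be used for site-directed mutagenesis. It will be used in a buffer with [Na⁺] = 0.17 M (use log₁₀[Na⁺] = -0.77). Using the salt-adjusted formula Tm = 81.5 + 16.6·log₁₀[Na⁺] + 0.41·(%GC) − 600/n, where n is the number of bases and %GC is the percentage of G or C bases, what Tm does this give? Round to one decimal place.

Length n = 30. C=10, G=9, A=6, T=5
G+C = 19, so %GC = 19/30 × 100 = 63.333%
Salt term: 16.6 × (-0.77) = -12.782
GC term: 0.41 × 63.333 = 25.967; length term: −600/30 = −20
Tm = 81.5 + (-12.782) + 25.967 − 20 = 74.685 → 74.7°C

74.7°C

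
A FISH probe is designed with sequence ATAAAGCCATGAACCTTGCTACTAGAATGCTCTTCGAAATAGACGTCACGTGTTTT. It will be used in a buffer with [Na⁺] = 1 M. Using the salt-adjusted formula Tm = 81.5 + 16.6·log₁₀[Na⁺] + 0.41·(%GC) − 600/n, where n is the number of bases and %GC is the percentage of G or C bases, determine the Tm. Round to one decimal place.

Length n = 56. Scanning the sequence gives A=17, G=10, C=12, T=17.
G+C = 22, so %GC = 22/56 × 100 = 39.286%
Salt term: 16.6 × (0) = 0
GC term: 0.41 × 39.286 = 16.107; length term: −600/56 = −10.714
Tm = 81.5 + (0) + 16.107 − 10.714 = 86.893 → 86.9°C

86.9°C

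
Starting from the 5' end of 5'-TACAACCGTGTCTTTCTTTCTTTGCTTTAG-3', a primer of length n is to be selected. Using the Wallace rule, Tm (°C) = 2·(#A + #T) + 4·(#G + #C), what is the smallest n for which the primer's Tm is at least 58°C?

First 20 bases: TACAACCGTGTCTTTCTTTC → Tm = 56°C (< 58°C)
First 21 bases: TACAACCGTGTCTTTCTTTCT → Tm = 58°C (≥ 58°C)
Since every base adds ≥2°C, Tm only increases with n, so the threshold is first crossed at n = 21.

n = 21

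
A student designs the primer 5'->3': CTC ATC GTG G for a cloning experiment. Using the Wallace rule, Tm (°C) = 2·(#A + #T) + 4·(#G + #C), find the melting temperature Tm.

Counting bases: C=3, A=1, T=3, G=3
AT pairs contribute 4, GC pairs contribute 6.
Tm = 2×4 + 4×6 = 32°C

32°C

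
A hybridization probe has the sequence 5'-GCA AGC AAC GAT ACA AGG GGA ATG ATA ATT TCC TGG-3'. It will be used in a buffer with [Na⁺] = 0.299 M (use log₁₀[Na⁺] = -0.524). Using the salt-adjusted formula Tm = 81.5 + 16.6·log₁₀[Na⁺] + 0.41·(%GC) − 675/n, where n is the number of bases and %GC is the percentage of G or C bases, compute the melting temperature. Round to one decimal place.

Length n = 36. Scanning the sequence gives C=6, G=10, A=13, T=7.
G+C = 16, so %GC = 16/36 × 100 = 44.444%
Salt term: 16.6 × (-0.524) = -8.698
GC term: 0.41 × 44.444 = 18.222; length term: −675/36 = −18.75
Tm = 81.5 + (-8.698) + 18.222 − 18.75 = 72.274 → 72.3°C

72.3°C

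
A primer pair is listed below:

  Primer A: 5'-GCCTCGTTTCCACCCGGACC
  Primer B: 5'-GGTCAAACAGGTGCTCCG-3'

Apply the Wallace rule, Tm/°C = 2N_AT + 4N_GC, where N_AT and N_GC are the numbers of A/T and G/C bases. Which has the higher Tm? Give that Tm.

Primer A, 68°C

Primer A: A+T=6, G+C=14 → Tm = 2(6)+4(14) = 68°C
Primer B: A+T=7, G+C=11 → Tm = 2(7)+4(11) = 58°C
68°C vs 58°C → primer A is higher.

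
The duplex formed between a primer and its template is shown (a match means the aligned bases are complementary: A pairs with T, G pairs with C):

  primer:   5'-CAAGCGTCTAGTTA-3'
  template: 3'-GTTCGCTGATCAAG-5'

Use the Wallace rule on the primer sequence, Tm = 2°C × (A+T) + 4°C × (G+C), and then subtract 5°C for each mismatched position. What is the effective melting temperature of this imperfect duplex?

30°C

Primer base counts: A=4, T=4, G=3, C=3 → A+T=8, G+C=6
Perfect-match Tm = 2(8) + 4(6) = 16 + 24 = 40°C
Mismatches (positions where the bases are not complementary): 2 (at positions 7, 14)
Effective Tm = 40 − 2×5 = 40 − 10 = 30°C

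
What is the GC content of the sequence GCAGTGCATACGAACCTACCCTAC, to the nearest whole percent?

Scanning the sequence gives G=4, A=7, T=4, C=9.
G+C = 4 + 9 = 13 out of 24 bases
%GC = 13/24 × 100 = 54.17% ≈ 54%

54%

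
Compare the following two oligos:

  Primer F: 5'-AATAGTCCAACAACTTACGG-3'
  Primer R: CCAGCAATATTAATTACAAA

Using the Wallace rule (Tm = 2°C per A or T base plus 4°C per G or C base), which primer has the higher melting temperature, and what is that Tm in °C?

Primer F: A+T=12, G+C=8 → Tm = 2(12)+4(8) = 56°C
Primer R: A+T=15, G+C=5 → Tm = 2(15)+4(5) = 50°C
56°C vs 50°C → primer F is higher.

Primer F, 56°C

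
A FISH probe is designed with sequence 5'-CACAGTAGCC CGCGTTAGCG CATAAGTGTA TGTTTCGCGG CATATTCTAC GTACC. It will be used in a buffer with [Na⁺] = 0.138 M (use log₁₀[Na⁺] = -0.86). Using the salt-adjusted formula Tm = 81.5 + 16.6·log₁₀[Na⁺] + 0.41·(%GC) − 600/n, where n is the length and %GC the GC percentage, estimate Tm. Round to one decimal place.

77.2°C

Length n = 55. Counting bases: C=15, T=15, G=13, A=12
G+C = 28, so %GC = 28/55 × 100 = 50.909%
Salt term: 16.6 × (-0.86) = -14.276
GC term: 0.41 × 50.909 = 20.873; length term: −600/55 = −10.909
Tm = 81.5 + (-14.276) + 20.873 − 10.909 = 77.188 → 77.2°C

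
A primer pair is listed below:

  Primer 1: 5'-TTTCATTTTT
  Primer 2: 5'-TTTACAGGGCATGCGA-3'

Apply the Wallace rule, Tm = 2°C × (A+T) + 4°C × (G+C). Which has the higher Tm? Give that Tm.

Primer 2, 48°C

Primer 1: A+T=9, G+C=1 → Tm = 2(9)+4(1) = 22°C
Primer 2: A+T=8, G+C=8 → Tm = 2(8)+4(8) = 48°C
22°C vs 48°C → primer 2 is higher.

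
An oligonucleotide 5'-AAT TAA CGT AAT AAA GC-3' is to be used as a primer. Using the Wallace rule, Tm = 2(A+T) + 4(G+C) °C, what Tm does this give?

42°C

Counting bases: T=4, G=2, A=9, C=2
AT pairs contribute 13, GC pairs contribute 4.
Tm = 2(13) + 4(4) = 26 + 16 = 42°C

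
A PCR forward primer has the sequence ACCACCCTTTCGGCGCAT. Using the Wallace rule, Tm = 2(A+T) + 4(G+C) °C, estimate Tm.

58°C

G=3, C=8, A=3, T=4
AT pairs contribute 7, GC pairs contribute 11.
Tm = 2×7 + 4×11 = 58°C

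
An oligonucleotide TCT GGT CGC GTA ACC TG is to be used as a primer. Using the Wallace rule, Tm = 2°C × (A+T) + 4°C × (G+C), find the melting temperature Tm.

Base counts: G=5, C=5, A=2, T=5
So N_AT = 7 and N_GC = 10.
Tm = 2×7 + 4×10 = 54°C

54°C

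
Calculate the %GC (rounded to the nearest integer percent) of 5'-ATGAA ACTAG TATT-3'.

Base counts: C=1, G=2, T=5, A=6
G+C = 2 + 1 = 3 out of 14 bases
%GC = 3/14 × 100 = 21.43% ≈ 21%

21%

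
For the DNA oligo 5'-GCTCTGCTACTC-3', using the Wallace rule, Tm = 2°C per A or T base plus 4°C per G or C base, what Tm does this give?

C=5, G=2, T=4, A=1
So N_AT = 5 and N_GC = 7.
Tm = 2×5 + 4×7 = 38°C

38°C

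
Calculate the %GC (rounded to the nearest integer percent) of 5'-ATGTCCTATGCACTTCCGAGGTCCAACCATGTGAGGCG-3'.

Base counts: T=9, G=10, C=11, A=8
G+C = 10 + 11 = 21 out of 38 bases
%GC = 21/38 × 100 = 55.26% ≈ 55%

55%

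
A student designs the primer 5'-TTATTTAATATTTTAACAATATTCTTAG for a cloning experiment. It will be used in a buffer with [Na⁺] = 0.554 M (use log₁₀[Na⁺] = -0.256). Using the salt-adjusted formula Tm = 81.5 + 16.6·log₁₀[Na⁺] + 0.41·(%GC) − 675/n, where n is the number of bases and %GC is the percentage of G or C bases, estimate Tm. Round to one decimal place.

Length n = 28. T=15, C=2, G=1, A=10
G+C = 3, so %GC = 3/28 × 100 = 10.714%
Salt term: 16.6 × (-0.256) = -4.25
GC term: 0.41 × 10.714 = 4.393; length term: −675/28 = −24.107
Tm = 81.5 + (-4.25) + 4.393 − 24.107 = 57.536 → 57.5°C

57.5°C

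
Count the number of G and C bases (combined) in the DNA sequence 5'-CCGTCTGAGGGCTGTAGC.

Base counts: G=7, A=2, C=5, T=4
Total G or C: 7 + 5 = 12

12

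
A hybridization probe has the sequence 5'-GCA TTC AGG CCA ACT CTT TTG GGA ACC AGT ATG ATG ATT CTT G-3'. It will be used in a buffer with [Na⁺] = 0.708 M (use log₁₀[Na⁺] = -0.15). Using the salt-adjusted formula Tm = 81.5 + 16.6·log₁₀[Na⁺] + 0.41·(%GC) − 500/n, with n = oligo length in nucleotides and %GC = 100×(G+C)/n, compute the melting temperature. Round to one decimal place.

Length n = 43. Base counts: A=10, T=14, C=9, G=10
G+C = 19, so %GC = 19/43 × 100 = 44.186%
Salt term: 16.6 × (-0.15) = -2.49
GC term: 0.41 × 44.186 = 18.116; length term: −500/43 = −11.628
Tm = 81.5 + (-2.49) + 18.116 − 11.628 = 85.498 → 85.5°C

85.5°C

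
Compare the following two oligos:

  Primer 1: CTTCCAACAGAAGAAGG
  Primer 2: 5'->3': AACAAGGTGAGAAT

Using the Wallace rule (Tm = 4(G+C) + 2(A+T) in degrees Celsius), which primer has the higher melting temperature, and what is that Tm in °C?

Primer 1: A+T=9, G+C=8 → Tm = 2(9)+4(8) = 50°C
Primer 2: A+T=9, G+C=5 → Tm = 2(9)+4(5) = 38°C
50°C vs 38°C → primer 1 is higher.

Primer 1, 50°C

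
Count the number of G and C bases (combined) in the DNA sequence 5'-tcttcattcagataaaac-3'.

5

C=4, G=1, T=6, A=7
G+C = 1 + 4 = 5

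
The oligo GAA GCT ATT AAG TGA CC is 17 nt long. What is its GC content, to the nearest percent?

Counting bases: A=6, C=3, G=4, T=4
G+C = 4 + 3 = 7 out of 17 bases
%GC = 7/17 × 100 = 41.18% ≈ 41%

41%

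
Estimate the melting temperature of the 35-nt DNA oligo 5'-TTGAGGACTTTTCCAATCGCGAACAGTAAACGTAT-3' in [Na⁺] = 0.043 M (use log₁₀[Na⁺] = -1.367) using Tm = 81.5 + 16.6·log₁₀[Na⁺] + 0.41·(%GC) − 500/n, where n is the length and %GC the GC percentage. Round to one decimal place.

60.9°C

Length n = 35. Base counts: T=10, C=7, A=11, G=7
G+C = 14, so %GC = 14/35 × 100 = 40%
Salt term: 16.6 × (-1.367) = -22.692
GC term: 0.41 × 40 = 16.4; length term: −500/35 = −14.286
Tm = 81.5 + (-22.692) + 16.4 − 14.286 = 60.922 → 60.9°C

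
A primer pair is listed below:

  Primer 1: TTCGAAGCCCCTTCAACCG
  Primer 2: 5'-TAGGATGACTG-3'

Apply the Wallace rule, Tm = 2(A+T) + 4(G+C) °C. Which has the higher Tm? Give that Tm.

Primer 1, 60°C

Primer 1: A+T=8, G+C=11 → Tm = 2(8)+4(11) = 60°C
Primer 2: A+T=6, G+C=5 → Tm = 2(6)+4(5) = 32°C
60°C vs 32°C → primer 1 is higher.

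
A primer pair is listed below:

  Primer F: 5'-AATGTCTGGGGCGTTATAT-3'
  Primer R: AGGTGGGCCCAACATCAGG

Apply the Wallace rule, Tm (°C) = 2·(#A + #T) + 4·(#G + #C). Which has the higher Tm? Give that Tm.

Primer F: A+T=11, G+C=8 → Tm = 2(11)+4(8) = 54°C
Primer R: A+T=7, G+C=12 → Tm = 2(7)+4(12) = 62°C
54°C vs 62°C → primer R is higher.

Primer R, 62°C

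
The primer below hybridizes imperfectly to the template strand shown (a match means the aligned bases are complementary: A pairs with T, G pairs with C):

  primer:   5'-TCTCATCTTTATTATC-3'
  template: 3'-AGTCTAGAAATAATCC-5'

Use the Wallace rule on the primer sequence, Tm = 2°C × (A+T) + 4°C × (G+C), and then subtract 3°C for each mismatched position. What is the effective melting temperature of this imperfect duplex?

28°C

Primer base counts: A=3, T=9, G=0, C=4 → A+T=12, G+C=4
Perfect-match Tm = 2(12) + 4(4) = 24 + 16 = 40°C
Mismatches (positions where the bases are not complementary): 4 (at positions 3, 4, 15, 16)
Effective Tm = 40 − 4×3 = 40 − 12 = 28°C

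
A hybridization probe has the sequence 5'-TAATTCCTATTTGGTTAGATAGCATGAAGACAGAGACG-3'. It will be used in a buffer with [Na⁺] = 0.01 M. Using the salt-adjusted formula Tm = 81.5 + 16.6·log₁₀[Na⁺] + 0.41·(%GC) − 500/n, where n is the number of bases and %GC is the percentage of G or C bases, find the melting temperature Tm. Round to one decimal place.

50.2°C

Length n = 38. Counting bases: G=9, C=5, A=13, T=11
G+C = 14, so %GC = 14/38 × 100 = 36.842%
Salt term: 16.6 × (-2) = -33.2
GC term: 0.41 × 36.842 = 15.105; length term: −500/38 = −13.158
Tm = 81.5 + (-33.2) + 15.105 − 13.158 = 50.247 → 50.2°C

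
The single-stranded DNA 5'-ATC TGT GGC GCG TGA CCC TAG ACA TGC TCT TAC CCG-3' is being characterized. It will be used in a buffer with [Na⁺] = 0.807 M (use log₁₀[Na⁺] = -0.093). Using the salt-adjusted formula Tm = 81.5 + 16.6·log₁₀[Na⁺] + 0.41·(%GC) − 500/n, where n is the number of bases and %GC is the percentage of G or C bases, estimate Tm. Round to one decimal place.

90.0°C

Length n = 36. Scanning the sequence gives C=12, A=6, G=9, T=9.
G+C = 21, so %GC = 21/36 × 100 = 58.333%
Salt term: 16.6 × (-0.093) = -1.544
GC term: 0.41 × 58.333 = 23.917; length term: −500/36 = −13.889
Tm = 81.5 + (-1.544) + 23.917 − 13.889 = 89.984 → 90.0°C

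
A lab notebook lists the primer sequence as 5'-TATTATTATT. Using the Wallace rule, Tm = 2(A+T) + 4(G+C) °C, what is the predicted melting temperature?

G=0, C=0, A=3, T=7
So N_AT = 10 and N_GC = 0.
Tm = 4·0 + 2·10 = 0 + 20 = 20°C

20°C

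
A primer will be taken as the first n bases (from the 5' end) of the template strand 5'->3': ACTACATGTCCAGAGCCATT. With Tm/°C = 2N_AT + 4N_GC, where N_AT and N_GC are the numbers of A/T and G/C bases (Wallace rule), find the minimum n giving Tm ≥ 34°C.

n = 12

First 11 bases: ACTACATGTCC → Tm = 32°C (< 34°C)
First 12 bases: ACTACATGTCCA → Tm = 34°C (≥ 34°C)
Since every base adds ≥2°C, Tm only increases with n, so the threshold is first crossed at n = 12.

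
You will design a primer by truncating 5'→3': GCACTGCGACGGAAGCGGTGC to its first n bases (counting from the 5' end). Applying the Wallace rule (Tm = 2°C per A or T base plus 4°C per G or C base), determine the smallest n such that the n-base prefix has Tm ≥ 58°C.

n = 17

First 16 bases: GCACTGCGACGGAAGC → Tm = 54°C (< 58°C)
First 17 bases: GCACTGCGACGGAAGCG → Tm = 58°C (≥ 58°C)
Each additional base adds 2°C (A/T) or 4°C (G/C), so Tm is non-decreasing in n; n = 17 is the first length to reach 58°C.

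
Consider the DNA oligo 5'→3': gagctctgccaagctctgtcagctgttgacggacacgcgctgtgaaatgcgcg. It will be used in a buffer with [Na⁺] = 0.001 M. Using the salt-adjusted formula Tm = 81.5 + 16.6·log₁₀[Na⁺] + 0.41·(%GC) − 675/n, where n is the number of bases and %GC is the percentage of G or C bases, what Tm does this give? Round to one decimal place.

43.7°C

Length n = 53. Scanning the sequence gives C=15, G=17, A=10, T=11.
G+C = 32, so %GC = 32/53 × 100 = 60.377%
Salt term: 16.6 × (-3) = -49.8
GC term: 0.41 × 60.377 = 24.755; length term: −675/53 = −12.736
Tm = 81.5 + (-49.8) + 24.755 − 12.736 = 43.719 → 43.7°C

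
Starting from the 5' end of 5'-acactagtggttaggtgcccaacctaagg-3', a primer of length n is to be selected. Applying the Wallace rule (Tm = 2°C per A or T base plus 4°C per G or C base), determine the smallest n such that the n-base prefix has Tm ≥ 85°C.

n = 29

First 28 bases: ACACTAGTGGTTAGGTGCCCAACCTAAG → Tm = 84°C (< 85°C)
First 29 bases: ACACTAGTGGTTAGGTGCCCAACCTAAGG → Tm = 88°C (≥ 85°C)
Since every base adds ≥2°C, Tm only increases with n, so the threshold is first crossed at n = 29.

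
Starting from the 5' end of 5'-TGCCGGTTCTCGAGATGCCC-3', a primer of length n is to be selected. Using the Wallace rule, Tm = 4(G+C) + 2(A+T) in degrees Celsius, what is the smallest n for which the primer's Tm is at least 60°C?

n = 19

First 18 bases: TGCCGGTTCTCGAGATGC → Tm = 58°C (< 60°C)
First 19 bases: TGCCGGTTCTCGAGATGCC → Tm = 62°C (≥ 60°C)
Since every base adds ≥2°C, Tm only increases with n, so the threshold is first crossed at n = 19.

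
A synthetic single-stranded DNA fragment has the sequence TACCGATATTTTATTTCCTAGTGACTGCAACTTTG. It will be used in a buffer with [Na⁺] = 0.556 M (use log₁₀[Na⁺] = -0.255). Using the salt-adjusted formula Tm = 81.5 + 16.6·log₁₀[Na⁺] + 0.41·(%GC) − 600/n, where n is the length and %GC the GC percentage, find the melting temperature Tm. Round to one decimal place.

Length n = 35. Scanning the sequence gives A=8, T=15, G=5, C=7.
G+C = 12, so %GC = 12/35 × 100 = 34.286%
Salt term: 16.6 × (-0.255) = -4.233
GC term: 0.41 × 34.286 = 14.057; length term: −600/35 = −17.143
Tm = 81.5 + (-4.233) + 14.057 − 17.143 = 74.181 → 74.2°C

74.2°C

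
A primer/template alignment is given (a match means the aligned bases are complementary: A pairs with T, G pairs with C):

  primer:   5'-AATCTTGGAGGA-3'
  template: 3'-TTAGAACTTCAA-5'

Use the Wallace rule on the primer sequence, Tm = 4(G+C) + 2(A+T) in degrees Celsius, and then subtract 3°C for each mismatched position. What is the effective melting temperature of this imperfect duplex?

25°C

Primer base counts: A=4, T=3, G=4, C=1 → A+T=7, G+C=5
Perfect-match Tm = 2(7) + 4(5) = 14 + 20 = 34°C
Mismatches (positions where the bases are not complementary): 3 (at positions 8, 11, 12)
Effective Tm = 34 − 3×3 = 34 − 9 = 25°C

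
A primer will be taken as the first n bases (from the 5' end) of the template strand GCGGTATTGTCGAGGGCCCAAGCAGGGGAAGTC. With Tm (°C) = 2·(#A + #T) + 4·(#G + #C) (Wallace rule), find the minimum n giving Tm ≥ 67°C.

First 20 bases: GCGGTATTGTCGAGGGCCCA → Tm = 66°C (< 67°C)
First 21 bases: GCGGTATTGTCGAGGGCCCAA → Tm = 68°C (≥ 67°C)
Each additional base adds 2°C (A/T) or 4°C (G/C), so Tm is non-decreasing in n; n = 21 is the first length to reach 67°C.

n = 21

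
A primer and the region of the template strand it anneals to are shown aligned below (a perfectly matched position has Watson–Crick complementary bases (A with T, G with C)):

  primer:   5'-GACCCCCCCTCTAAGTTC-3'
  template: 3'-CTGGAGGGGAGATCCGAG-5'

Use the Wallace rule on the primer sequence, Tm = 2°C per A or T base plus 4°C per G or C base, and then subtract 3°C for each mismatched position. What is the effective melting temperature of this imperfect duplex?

49°C

Primer base counts: A=3, T=4, G=2, C=9 → A+T=7, G+C=11
Perfect-match Tm = 2(7) + 4(11) = 14 + 44 = 58°C
Mismatches (positions where the bases are not complementary): 3 (at positions 5, 14, 16)
Effective Tm = 58 − 3×3 = 58 − 9 = 49°C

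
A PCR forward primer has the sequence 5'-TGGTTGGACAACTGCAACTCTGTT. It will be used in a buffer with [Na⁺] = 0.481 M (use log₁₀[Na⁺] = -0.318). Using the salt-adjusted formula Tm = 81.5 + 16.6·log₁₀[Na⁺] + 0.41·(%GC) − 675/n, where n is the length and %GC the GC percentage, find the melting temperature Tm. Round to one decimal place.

Length n = 24. Base counts: G=6, A=5, T=8, C=5
G+C = 11, so %GC = 11/24 × 100 = 45.833%
Salt term: 16.6 × (-0.318) = -5.279
GC term: 0.41 × 45.833 = 18.792; length term: −675/24 = −28.125
Tm = 81.5 + (-5.279) + 18.792 − 28.125 = 66.888 → 66.9°C

66.9°C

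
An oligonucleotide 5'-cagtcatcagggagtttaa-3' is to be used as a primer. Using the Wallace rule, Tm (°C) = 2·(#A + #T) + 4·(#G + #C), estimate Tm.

A=6, G=5, T=5, C=3
A+T = 11, G+C = 8
Tm = 2(11) + 4(8) = 22 + 32 = 54°C

54°C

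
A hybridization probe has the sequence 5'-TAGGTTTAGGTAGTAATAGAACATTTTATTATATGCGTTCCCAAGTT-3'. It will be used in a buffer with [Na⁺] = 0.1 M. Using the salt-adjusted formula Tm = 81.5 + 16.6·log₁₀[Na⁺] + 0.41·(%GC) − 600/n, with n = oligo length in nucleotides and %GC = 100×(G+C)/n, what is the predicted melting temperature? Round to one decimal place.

64.3°C

Length n = 47. Counting bases: A=14, C=5, G=9, T=19
G+C = 14, so %GC = 14/47 × 100 = 29.787%
Salt term: 16.6 × (-1) = -16.6
GC term: 0.41 × 29.787 = 12.213; length term: −600/47 = −12.766
Tm = 81.5 + (-16.6) + 12.213 − 12.766 = 64.347 → 64.3°C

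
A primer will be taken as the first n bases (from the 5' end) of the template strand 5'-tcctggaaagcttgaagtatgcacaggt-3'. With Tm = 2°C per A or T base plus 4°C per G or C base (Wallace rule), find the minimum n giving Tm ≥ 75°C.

First 25 bases: TCCTGGAAAGCTTGAAGTATGCACA → Tm = 72°C (< 75°C)
First 26 bases: TCCTGGAAAGCTTGAAGTATGCACAG → Tm = 76°C (≥ 75°C)
Since every base adds ≥2°C, Tm only increases with n, so the threshold is first crossed at n = 26.

n = 26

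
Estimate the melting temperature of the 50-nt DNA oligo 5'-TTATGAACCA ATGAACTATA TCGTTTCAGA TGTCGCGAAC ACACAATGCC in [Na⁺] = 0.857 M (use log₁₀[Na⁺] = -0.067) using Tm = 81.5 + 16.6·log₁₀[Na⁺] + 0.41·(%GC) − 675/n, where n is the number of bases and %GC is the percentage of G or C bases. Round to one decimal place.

Length n = 50. Base counts: G=8, T=13, C=12, A=17
G+C = 20, so %GC = 20/50 × 100 = 40%
Salt term: 16.6 × (-0.067) = -1.112
GC term: 0.41 × 40 = 16.4; length term: −675/50 = −13.5
Tm = 81.5 + (-1.112) + 16.4 − 13.5 = 83.288 → 83.3°C

83.3°C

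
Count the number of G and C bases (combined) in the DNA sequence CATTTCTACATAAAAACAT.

4

A=9, T=6, C=4, G=0
G+C = 0 + 4 = 4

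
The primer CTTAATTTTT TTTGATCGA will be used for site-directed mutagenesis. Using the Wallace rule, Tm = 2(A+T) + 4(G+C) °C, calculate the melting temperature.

46°C

Scanning the sequence gives A=4, G=2, T=11, C=2.
So N_AT = 15 and N_GC = 4.
Tm = 2×15 + 4×4 = 46°C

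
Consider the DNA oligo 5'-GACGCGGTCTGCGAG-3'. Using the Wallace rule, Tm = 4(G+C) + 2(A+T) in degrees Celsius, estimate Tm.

Counting bases: T=2, G=7, A=2, C=4
So N_AT = 4 and N_GC = 11.
Tm = 2×4 + 4×11 = 52°C

52°C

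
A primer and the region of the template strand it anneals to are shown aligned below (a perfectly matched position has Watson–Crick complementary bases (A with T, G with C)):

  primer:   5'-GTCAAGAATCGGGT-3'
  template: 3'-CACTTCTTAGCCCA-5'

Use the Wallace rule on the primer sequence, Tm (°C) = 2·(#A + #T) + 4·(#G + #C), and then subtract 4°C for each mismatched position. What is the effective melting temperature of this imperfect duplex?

Primer base counts: A=4, T=3, G=5, C=2 → A+T=7, G+C=7
Perfect-match Tm = 2(7) + 4(7) = 14 + 28 = 42°C
Mismatches (positions where the bases are not complementary): 1 (at position 3)
Effective Tm = 42 − 1×4 = 42 − 4 = 38°C

38°C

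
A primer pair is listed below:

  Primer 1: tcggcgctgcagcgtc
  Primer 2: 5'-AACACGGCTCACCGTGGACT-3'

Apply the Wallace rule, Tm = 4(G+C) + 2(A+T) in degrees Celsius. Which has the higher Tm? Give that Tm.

Primer 1: A+T=4, G+C=12 → Tm = 2(4)+4(12) = 56°C
Primer 2: A+T=8, G+C=12 → Tm = 2(8)+4(12) = 64°C
56°C vs 64°C → primer 2 is higher.

Primer 2, 64°C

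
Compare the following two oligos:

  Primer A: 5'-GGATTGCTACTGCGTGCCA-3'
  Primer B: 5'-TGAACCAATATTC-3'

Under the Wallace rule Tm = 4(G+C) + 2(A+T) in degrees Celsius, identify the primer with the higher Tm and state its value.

Primer A: A+T=8, G+C=11 → Tm = 2(8)+4(11) = 60°C
Primer B: A+T=9, G+C=4 → Tm = 2(9)+4(4) = 34°C
60°C vs 34°C → primer A is higher.

Primer A, 60°C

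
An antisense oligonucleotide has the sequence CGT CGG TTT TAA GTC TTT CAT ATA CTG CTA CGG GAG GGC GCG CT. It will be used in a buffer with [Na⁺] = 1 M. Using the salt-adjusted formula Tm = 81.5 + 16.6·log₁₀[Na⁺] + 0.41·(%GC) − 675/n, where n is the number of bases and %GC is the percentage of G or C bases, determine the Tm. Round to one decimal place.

87.6°C

Length n = 44. Base counts: C=10, T=14, A=7, G=13
G+C = 23, so %GC = 23/44 × 100 = 52.273%
Salt term: 16.6 × (0) = 0
GC term: 0.41 × 52.273 = 21.432; length term: −675/44 = −15.341
Tm = 81.5 + (0) + 21.432 − 15.341 = 87.591 → 87.6°C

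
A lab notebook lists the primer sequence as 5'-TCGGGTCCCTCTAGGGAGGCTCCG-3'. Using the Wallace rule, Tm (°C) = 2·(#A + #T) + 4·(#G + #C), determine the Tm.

82°C

C=8, T=5, A=2, G=9
So N_AT = 7 and N_GC = 17.
Tm = 2(7) + 4(17) = 14 + 68 = 82°C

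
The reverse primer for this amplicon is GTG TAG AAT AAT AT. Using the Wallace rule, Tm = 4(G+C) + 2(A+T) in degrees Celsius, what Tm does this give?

Base counts: G=3, C=0, A=6, T=5
AT pairs contribute 11, GC pairs contribute 3.
Tm = 2(11) + 4(3) = 22 + 12 = 34°C

34°C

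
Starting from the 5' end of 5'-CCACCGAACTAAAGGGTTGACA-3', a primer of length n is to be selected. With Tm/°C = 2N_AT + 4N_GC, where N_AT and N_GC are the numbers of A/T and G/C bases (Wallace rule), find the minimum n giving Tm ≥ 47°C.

n = 16

First 15 bases: CCACCGAACTAAAGG → Tm = 46°C (< 47°C)
First 16 bases: CCACCGAACTAAAGGG → Tm = 50°C (≥ 47°C)
Each additional base adds 2°C (A/T) or 4°C (G/C), so Tm is non-decreasing in n; n = 16 is the first length to reach 47°C.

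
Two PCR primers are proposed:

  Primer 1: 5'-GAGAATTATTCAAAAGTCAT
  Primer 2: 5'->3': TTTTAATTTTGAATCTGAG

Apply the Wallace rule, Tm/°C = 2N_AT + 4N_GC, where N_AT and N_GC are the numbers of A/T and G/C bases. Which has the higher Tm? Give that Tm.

Primer 1, 50°C

Primer 1: A+T=15, G+C=5 → Tm = 2(15)+4(5) = 50°C
Primer 2: A+T=15, G+C=4 → Tm = 2(15)+4(4) = 46°C
50°C vs 46°C → primer 1 is higher.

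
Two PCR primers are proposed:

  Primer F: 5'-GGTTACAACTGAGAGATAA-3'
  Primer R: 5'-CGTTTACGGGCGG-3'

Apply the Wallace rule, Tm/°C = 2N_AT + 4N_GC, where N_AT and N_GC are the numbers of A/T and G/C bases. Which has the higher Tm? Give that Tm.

Primer F: A+T=12, G+C=7 → Tm = 2(12)+4(7) = 52°C
Primer R: A+T=4, G+C=9 → Tm = 2(4)+4(9) = 44°C
52°C vs 44°C → primer F is higher.

Primer F, 52°C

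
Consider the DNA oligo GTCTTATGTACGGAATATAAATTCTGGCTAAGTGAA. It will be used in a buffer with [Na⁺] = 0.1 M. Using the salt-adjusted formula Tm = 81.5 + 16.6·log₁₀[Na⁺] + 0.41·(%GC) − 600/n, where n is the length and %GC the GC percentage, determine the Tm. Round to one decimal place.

61.9°C

Length n = 36. A=12, G=8, T=12, C=4
G+C = 12, so %GC = 12/36 × 100 = 33.333%
Salt term: 16.6 × (-1) = -16.6
GC term: 0.41 × 33.333 = 13.667; length term: −600/36 = −16.667
Tm = 81.5 + (-16.6) + 13.667 − 16.667 = 61.9 → 61.9°C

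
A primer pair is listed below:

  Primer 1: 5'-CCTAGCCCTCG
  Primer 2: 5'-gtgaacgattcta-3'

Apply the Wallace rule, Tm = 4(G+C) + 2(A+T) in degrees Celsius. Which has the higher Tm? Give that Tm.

Primer 1, 38°C

Primer 1: A+T=3, G+C=8 → Tm = 2(3)+4(8) = 38°C
Primer 2: A+T=8, G+C=5 → Tm = 2(8)+4(5) = 36°C
38°C vs 36°C → primer 1 is higher.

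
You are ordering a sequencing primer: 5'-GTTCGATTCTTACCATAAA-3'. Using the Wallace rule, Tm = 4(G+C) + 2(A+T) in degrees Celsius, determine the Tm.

Counting bases: T=7, C=4, A=6, G=2
So N_AT = 13 and N_GC = 6.
Tm = 4·6 + 2·13 = 24 + 26 = 50°C

50°C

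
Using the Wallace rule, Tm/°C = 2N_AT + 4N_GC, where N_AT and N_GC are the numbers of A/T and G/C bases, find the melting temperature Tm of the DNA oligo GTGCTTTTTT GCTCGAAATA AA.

58°C

Counting bases: C=3, T=9, G=4, A=6
AT pairs contribute 15, GC pairs contribute 7.
Tm = 2(15) + 4(7) = 30 + 28 = 58°C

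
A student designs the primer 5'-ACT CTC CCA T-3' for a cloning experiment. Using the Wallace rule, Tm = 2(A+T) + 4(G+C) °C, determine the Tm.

30°C

Base counts: T=3, G=0, C=5, A=2
AT pairs contribute 5, GC pairs contribute 5.
Tm = 4·5 + 2·5 = 20 + 10 = 30°C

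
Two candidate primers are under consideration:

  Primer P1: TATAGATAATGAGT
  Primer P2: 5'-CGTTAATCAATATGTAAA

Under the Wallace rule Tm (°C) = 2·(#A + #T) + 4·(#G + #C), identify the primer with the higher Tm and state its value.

Primer P2, 44°C

Primer P1: A+T=11, G+C=3 → Tm = 2(11)+4(3) = 34°C
Primer P2: A+T=14, G+C=4 → Tm = 2(14)+4(4) = 44°C
34°C vs 44°C → primer P2 is higher.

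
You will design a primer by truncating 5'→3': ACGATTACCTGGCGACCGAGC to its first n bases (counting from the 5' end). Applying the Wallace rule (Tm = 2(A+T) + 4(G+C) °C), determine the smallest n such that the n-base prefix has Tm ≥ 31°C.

First 10 bases: ACGATTACCT → Tm = 28°C (< 31°C)
First 11 bases: ACGATTACCTG → Tm = 32°C (≥ 31°C)
Each additional base adds 2°C (A/T) or 4°C (G/C), so Tm is non-decreasing in n; n = 11 is the first length to reach 31°C.

n = 11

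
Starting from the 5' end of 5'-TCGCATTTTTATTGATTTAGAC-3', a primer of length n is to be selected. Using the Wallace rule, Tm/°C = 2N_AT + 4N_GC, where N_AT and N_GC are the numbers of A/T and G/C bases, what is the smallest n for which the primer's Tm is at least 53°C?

n = 22

First 21 bases: TCGCATTTTTATTGATTTAGA → Tm = 52°C (< 53°C)
First 22 bases: TCGCATTTTTATTGATTTAGAC → Tm = 56°C (≥ 53°C)
Since every base adds ≥2°C, Tm only increases with n, so the threshold is first crossed at n = 22.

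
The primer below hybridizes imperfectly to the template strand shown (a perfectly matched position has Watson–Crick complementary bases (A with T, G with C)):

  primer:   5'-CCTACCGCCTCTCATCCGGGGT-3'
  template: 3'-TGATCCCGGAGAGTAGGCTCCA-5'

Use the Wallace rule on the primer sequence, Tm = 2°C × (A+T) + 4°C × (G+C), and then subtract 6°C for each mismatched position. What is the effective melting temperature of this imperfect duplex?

50°C

Primer base counts: A=2, T=5, G=5, C=10 → A+T=7, G+C=15
Perfect-match Tm = 2(7) + 4(15) = 14 + 60 = 74°C
Mismatches (positions where the bases are not complementary): 4 (at positions 1, 5, 6, 19)
Effective Tm = 74 − 4×6 = 74 − 24 = 50°C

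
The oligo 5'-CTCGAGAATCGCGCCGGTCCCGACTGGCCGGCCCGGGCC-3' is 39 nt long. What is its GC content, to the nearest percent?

Base counts: G=14, C=17, A=4, T=4
G+C = 14 + 17 = 31 out of 39 bases
%GC = 31/39 × 100 = 79.49% ≈ 79%

79%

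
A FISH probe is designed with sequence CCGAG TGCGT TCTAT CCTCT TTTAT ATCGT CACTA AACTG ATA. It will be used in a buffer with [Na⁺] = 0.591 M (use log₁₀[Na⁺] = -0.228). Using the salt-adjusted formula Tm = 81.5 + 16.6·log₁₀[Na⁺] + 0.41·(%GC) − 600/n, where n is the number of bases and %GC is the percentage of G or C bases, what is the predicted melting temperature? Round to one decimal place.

Length n = 43. Scanning the sequence gives G=6, T=16, A=10, C=11.
G+C = 17, so %GC = 17/43 × 100 = 39.535%
Salt term: 16.6 × (-0.228) = -3.785
GC term: 0.41 × 39.535 = 16.209; length term: −600/43 = −13.953
Tm = 81.5 + (-3.785) + 16.209 − 13.953 = 79.971 → 80.0°C

80.0°C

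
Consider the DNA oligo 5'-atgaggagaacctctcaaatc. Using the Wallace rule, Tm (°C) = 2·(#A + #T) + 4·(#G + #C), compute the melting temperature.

C=5, G=4, A=8, T=4
AT pairs contribute 12, GC pairs contribute 9.
Tm = 4·9 + 2·12 = 36 + 24 = 60°C

60°C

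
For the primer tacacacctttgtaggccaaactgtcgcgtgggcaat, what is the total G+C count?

19

Counting bases: T=9, A=9, G=9, C=10
Total G or C: 9 + 10 = 19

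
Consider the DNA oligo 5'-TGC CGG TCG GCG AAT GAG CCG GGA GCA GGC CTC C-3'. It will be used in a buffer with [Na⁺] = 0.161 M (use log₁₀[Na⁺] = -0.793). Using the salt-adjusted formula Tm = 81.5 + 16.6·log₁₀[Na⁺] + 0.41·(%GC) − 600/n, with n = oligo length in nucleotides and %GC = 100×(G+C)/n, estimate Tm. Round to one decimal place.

80.8°C

Length n = 34. Counting bases: G=14, T=4, C=11, A=5
G+C = 25, so %GC = 25/34 × 100 = 73.529%
Salt term: 16.6 × (-0.793) = -13.164
GC term: 0.41 × 73.529 = 30.147; length term: −600/34 = −17.647
Tm = 81.5 + (-13.164) + 30.147 − 17.647 = 80.836 → 80.8°C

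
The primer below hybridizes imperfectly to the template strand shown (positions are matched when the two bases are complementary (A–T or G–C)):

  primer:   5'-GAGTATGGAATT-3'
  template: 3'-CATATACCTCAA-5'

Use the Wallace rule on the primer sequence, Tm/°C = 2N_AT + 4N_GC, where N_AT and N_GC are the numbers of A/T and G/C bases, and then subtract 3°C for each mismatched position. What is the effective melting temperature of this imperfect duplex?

23°C

Primer base counts: A=4, T=4, G=4, C=0 → A+T=8, G+C=4
Perfect-match Tm = 2(8) + 4(4) = 16 + 16 = 32°C
Mismatches (positions where the bases are not complementary): 3 (at positions 2, 3, 10)
Effective Tm = 32 − 3×3 = 32 − 9 = 23°C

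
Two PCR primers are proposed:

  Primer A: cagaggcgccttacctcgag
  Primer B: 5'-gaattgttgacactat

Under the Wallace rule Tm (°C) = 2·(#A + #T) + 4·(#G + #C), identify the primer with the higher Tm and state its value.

Primer A: A+T=7, G+C=13 → Tm = 2(7)+4(13) = 66°C
Primer B: A+T=11, G+C=5 → Tm = 2(11)+4(5) = 42°C
66°C vs 42°C → primer A is higher.

Primer A, 66°C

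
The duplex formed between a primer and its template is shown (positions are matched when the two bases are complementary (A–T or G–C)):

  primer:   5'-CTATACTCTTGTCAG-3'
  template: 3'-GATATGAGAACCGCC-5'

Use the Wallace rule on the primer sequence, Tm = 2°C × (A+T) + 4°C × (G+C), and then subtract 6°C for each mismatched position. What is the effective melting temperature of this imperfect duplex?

30°C

Primer base counts: A=3, T=6, G=2, C=4 → A+T=9, G+C=6
Perfect-match Tm = 2(9) + 4(6) = 18 + 24 = 42°C
Mismatches (positions where the bases are not complementary): 2 (at positions 12, 14)
Effective Tm = 42 − 2×6 = 42 − 12 = 30°C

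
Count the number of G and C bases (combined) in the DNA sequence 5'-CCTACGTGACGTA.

7

G=3, A=3, T=3, C=4
G+C = 3 + 4 = 7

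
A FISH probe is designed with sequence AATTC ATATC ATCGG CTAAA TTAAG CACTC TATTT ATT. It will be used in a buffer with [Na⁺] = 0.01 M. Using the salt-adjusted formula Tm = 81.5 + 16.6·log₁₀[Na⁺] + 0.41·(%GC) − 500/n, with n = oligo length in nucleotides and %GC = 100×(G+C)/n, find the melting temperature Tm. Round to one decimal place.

45.9°C

Length n = 38. Base counts: G=3, C=7, T=15, A=13
G+C = 10, so %GC = 10/38 × 100 = 26.316%
Salt term: 16.6 × (-2) = -33.2
GC term: 0.41 × 26.316 = 10.79; length term: −500/38 = −13.158
Tm = 81.5 + (-33.2) + 10.79 − 13.158 = 45.932 → 45.9°C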